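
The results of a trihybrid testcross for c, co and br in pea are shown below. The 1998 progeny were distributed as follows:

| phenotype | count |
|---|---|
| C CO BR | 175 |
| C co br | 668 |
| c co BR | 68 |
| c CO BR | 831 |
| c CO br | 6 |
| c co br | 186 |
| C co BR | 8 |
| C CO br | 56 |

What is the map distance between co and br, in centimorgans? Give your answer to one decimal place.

The two most frequent reciprocal classes, c CO BR and C co br, are the parental types, so the F1 was c CO BR / C co br.
The two rarest classes, c CO br and C co BR, are the double crossovers. Comparing them with the parentals, only the br allele has switched, so br is the middle locus and the order is co – br – c.
Crossovers in the co–br interval produce the single-crossover classes c co BR and C CO br (68 + 56 = 124) plus the double crossovers (14).
RF(co–br) = (124 + 14) / 1998 = 138/1998 = 0.0691 → 6.9 centimorgans.

6.9 centimorgans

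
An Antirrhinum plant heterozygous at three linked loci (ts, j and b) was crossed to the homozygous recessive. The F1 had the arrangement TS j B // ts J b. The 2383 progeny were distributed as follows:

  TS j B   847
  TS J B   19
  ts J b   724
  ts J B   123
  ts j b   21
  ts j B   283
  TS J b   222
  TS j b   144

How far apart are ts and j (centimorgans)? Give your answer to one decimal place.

22.9 centimorgans

The two rarest classes, TS J B and ts j b, are the double crossovers. Comparing them with the parentals, only the j allele has switched, so j is the middle locus and the order is b – j – ts.
Crossovers in the j–ts interval produce the single-crossover classes ts j B and TS J b (283 + 222 = 505) plus the double crossovers (40).
RF(j–ts) = (505 + 40) / 2383 = 545/2383 = 0.2287 → 22.9 centimorgans.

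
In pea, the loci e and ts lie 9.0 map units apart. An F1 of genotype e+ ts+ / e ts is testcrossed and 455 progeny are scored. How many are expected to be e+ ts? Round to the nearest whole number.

20

A map distance of 9.0 map units corresponds to a recombination frequency of 0.090.
The F1 is e+ ts+ / e ts, so e+ ts is a recombinant gamete class with expected frequency r/2 = 0.090/2 = 0.0450.
Expected number = 0.0450 × 455 = 20.47 ≈ 20.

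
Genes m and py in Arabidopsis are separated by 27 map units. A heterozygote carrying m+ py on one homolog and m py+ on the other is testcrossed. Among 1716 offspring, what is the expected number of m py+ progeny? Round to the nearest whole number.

A map distance of 27 map units corresponds to a recombination frequency of 0.270.
The F1 is m+ py / m py+, so m py+ is a parental gamete class with expected frequency (1 − r)/2 = 0.730/2 = 0.3650.
Expected number = 0.3650 × 1716 = 626.34 ≈ 626.

626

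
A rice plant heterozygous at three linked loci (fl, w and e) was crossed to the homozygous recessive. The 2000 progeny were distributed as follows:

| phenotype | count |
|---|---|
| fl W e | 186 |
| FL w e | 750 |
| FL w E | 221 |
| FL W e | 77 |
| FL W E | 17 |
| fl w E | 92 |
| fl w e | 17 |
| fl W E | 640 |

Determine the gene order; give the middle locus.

fl

The two most frequent reciprocal classes, FL w e and fl W E, are the parental types, so the F1 was FL w e / fl W E.
The two rarest classes, fl w e and FL W E, are the double crossovers. Comparing them with the parentals, only the fl allele has switched, so fl is the middle locus and the order is w – fl – e.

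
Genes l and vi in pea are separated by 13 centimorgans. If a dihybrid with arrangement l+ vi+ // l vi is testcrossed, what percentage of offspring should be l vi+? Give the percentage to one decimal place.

A map distance of 13 centimorgans corresponds to a recombination frequency of 0.130.
The F1 is l+ vi+ / l vi, so l vi+ is a recombinant gamete class with expected frequency r/2 = 0.130/2 = 0.0650.
That is 0.0650 = 6.5% of the progeny.

6.5%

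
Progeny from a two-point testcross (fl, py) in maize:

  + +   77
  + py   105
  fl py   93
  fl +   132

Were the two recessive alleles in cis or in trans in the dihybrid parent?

trans

The two most frequent classes are + py (105) and fl + (132); these are the parental (non-recombinant) types.
So the F1 carried + py on one chromosome and fl + on the other — the recessive alleles are on opposite chromosomes (trans / repulsion).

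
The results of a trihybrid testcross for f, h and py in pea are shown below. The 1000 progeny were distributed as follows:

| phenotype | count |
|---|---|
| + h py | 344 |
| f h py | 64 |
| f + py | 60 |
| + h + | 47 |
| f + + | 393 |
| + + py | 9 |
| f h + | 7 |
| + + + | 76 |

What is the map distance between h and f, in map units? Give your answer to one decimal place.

15.6 map units

The two most frequent reciprocal classes, + h py and f + +, are the parental types, so the F1 was + h py / f + +.
The two rarest classes, + + py and f h +, are the double crossovers. Comparing them with the parentals, only the h allele has switched, so h is the middle locus and the order is f – h – py.
Crossovers in the f–h interval produce the single-crossover classes f h py and + + + (64 + 76 = 140) plus the double crossovers (16).
RF(f–h) = (140 + 16) / 1000 = 156/1000 = 0.1560 → 15.6 map units.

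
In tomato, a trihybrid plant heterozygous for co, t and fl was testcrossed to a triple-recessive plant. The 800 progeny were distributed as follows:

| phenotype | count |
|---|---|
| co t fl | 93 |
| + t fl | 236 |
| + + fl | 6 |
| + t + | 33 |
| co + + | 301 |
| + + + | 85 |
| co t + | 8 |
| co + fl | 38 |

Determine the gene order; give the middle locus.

The two most frequent reciprocal classes, + t fl and co + +, are the parental types, so the F1 was + t fl / co + +.
The two rarest classes, + + fl and co t +, are the double crossovers. Comparing them with the parentals, only the t allele has switched, so t is the middle locus and the order is fl – t – co.

t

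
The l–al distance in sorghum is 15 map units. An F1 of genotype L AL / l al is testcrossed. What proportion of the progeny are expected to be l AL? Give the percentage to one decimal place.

7.5%

A map distance of 15 map units corresponds to a recombination frequency of 0.150.
The F1 is L AL / l al, so l AL is a recombinant gamete class with expected frequency r/2 = 0.150/2 = 0.0750.
That is 0.0750 = 7.5% of the progeny.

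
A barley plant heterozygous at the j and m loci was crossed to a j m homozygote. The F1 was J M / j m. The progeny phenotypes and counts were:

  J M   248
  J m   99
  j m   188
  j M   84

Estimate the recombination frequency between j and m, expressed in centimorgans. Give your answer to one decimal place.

29.6 centimorgans

The recombinant classes are J m and j M: 99 + 84 = 183.
Recombination frequency = 183/619 = 0.2956 ≈ 29.6%, i.e. 29.6 centimorgans.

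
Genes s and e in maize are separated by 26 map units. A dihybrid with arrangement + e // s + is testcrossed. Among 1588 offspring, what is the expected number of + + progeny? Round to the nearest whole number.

A map distance of 26 map units corresponds to a recombination frequency of 0.260.
The F1 is + e / s +, so + + is a recombinant gamete class with expected frequency r/2 = 0.260/2 = 0.1300.
Expected number = 0.1300 × 1588 = 206.44 ≈ 206.

206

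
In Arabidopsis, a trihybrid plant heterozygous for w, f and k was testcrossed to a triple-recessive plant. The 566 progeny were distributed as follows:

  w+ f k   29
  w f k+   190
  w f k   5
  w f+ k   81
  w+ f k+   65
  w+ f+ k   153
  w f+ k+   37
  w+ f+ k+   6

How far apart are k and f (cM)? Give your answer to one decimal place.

13.6 cM

The two most frequent reciprocal classes, w+ f+ k and w f k+, are the parental types, so the F1 was w+ f+ k / w f k+.
The two rarest classes, w+ f+ k+ and w f k, are the double crossovers. Comparing them with the parentals, only the k allele has switched, so k is the middle locus and the order is f – k – w.
Crossovers in the f–k interval produce the single-crossover classes w+ f k and w f+ k+ (29 + 37 = 66) plus the double crossovers (11).
RF(f–k) = (66 + 11) / 566 = 77/566 = 0.1360 → 13.6 cM.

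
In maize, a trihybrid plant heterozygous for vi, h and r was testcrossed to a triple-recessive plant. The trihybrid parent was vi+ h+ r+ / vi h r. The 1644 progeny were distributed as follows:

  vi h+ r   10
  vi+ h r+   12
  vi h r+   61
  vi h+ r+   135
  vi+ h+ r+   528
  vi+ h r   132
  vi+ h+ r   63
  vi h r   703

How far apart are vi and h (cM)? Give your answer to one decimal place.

The two rarest classes, vi+ h r+ and vi h+ r, are the double crossovers. Comparing them with the parentals, only the h allele has switched, so h is the middle locus and the order is r – h – vi.
Crossovers in the h–vi interval produce the single-crossover classes vi h+ r+ and vi+ h r (135 + 132 = 267) plus the double crossovers (22).
RF(h–vi) = (267 + 22) / 1644 = 289/1644 = 0.1758 → 17.6 cM.

17.6 cM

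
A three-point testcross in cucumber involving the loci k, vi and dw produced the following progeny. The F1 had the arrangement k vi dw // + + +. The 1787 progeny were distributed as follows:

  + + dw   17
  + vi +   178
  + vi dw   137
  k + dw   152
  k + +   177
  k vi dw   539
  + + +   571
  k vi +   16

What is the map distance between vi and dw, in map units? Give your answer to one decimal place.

20.3 map units

The two rarest classes, k vi + and + + dw, are the double crossovers. Comparing them with the parentals, only the dw allele has switched, so dw is the middle locus and the order is k – dw – vi.
Crossovers in the dw–vi interval produce the single-crossover classes k + dw and + vi + (152 + 178 = 330) plus the double crossovers (33).
RF(dw–vi) = (330 + 33) / 1787 = 363/1787 = 0.2031 → 20.3 map units.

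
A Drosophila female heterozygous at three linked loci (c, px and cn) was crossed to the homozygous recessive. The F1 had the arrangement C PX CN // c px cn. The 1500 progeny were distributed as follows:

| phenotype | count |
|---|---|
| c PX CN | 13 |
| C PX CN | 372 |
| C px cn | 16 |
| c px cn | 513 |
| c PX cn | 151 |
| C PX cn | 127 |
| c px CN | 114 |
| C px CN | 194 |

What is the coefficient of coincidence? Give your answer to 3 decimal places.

The two rarest classes, c PX CN and C px cn, are the double crossovers. Comparing them with the parentals, only the c allele has switched, so c is the middle locus and the order is px – c – cn.
px–c: (345 + 29)/1500 = 0.2493; c–cn: (241 + 29)/1500 = 0.1800.
Expected DCO frequency = 0.2493 × 0.1800 ≈ 0.04487; observed = 29/1500 ≈ 0.01933.
Coefficient of coincidence = 0.01933/0.04487 ≈ 0.431.

0.431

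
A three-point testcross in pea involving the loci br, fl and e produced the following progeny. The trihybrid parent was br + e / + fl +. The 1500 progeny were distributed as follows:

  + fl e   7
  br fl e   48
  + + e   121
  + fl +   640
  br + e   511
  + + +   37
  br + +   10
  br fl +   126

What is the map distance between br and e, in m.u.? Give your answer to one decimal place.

17.6 m.u.

The two rarest classes, br + + and + fl e, are the double crossovers. Comparing them with the parentals, only the e allele has switched, so e is the middle locus and the order is fl – e – br.
Crossovers in the e–br interval produce the single-crossover classes + + e and br fl + (121 + 126 = 247) plus the double crossovers (17).
RF(e–br) = (247 + 17) / 1500 = 264/1500 = 0.1760 → 17.6 m.u.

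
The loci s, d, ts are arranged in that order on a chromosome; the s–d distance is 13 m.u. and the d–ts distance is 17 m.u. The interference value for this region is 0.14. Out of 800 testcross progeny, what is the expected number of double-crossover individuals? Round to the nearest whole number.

Map distances give recombination frequencies of 0.130 and 0.170 for the two intervals.
With interference 0.14 (so coincidence = 0.86), expected double-crossover frequency = 0.130 × 0.170 × 0.86 = 0.01901.
Expected number = 0.01901 × 800 = 15.20 ≈ 15.

15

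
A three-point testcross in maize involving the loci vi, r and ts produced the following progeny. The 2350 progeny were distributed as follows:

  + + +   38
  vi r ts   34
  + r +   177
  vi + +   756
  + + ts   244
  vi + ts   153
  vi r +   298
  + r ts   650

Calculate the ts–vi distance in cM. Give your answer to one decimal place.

17.1 cM

The two most frequent reciprocal classes, vi + + and + r ts, are the parental types, so the F1 was vi + + / + r ts.
The two rarest classes, + + + and vi r ts, are the double crossovers. Comparing them with the parentals, only the vi allele has switched, so vi is the middle locus and the order is ts – vi – r.
Crossovers in the ts–vi interval produce the single-crossover classes vi + ts and + r + (153 + 177 = 330) plus the double crossovers (72).
RF(ts–vi) = (330 + 72) / 2350 = 402/2350 = 0.1711 → 17.1 cM.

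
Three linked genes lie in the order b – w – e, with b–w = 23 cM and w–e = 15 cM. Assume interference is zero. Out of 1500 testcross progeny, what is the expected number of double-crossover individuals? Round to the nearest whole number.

52

Map distances give recombination frequencies of 0.230 and 0.150 for the two intervals.
With no interference, expected double-crossover frequency = 0.230 × 0.150 = 0.03450.
Expected number = 0.03450 × 1500 = 51.75 ≈ 52.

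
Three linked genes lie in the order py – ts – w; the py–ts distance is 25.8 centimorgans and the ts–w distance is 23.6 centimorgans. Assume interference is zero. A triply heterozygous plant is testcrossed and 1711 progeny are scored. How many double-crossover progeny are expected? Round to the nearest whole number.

104

Map distances give recombination frequencies of 0.258 and 0.236 for the two intervals.
With no interference, expected double-crossover frequency = 0.258 × 0.236 = 0.06089.
Expected number = 0.06089 × 1711 = 104.18 ≈ 104.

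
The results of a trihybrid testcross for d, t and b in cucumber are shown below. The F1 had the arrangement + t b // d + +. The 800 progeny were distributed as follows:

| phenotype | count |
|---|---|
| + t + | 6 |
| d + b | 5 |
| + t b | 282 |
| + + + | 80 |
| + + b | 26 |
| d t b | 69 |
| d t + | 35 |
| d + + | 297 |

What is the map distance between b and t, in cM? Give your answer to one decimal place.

The two rarest classes, + t + and d + b, are the double crossovers. Comparing them with the parentals, only the b allele has switched, so b is the middle locus and the order is t – b – d.
Crossovers in the t–b interval produce the single-crossover classes + + b and d t + (26 + 35 = 61) plus the double crossovers (11).
RF(t–b) = (61 + 11) / 800 = 72/800 = 0.0900 → 9.0 cM.

9.0 cM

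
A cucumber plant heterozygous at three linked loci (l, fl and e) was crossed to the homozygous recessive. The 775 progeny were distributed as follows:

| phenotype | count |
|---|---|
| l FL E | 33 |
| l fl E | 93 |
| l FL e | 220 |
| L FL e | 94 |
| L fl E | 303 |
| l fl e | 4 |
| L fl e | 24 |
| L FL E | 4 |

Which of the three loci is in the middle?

fl

The two most frequent reciprocal classes, L fl E and l FL e, are the parental types, so the F1 was L fl E / l FL e.
The two rarest classes, L FL E and l fl e, are the double crossovers. Comparing them with the parentals, only the fl allele has switched, so fl is the middle locus and the order is l – fl – e.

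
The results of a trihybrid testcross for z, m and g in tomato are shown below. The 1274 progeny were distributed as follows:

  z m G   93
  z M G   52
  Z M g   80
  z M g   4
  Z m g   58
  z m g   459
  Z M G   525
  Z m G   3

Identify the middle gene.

The two most frequent reciprocal classes, z m g and Z M G, are the parental types, so the F1 was z m g / Z M G.
The two rarest classes, z M g and Z m G, are the double crossovers. Comparing them with the parentals, only the m allele has switched, so m is the middle locus and the order is g – m – z.

m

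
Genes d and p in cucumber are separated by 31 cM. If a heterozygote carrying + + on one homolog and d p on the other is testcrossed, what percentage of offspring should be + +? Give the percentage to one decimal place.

34.5%

A map distance of 31 cM corresponds to a recombination frequency of 0.310.
The F1 is + + / d p, so + + is a parental gamete class with expected frequency (1 − r)/2 = 0.690/2 = 0.3450.
That is 0.3450 = 34.5% of the progeny.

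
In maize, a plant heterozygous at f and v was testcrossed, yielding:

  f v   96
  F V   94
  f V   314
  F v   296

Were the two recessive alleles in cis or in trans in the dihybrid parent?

The two most frequent classes are F v (296) and f V (314); these are the parental (non-recombinant) types.
So the F1 carried F v on one chromosome and f V on the other — the recessive alleles are on opposite chromosomes (trans / repulsion).

trans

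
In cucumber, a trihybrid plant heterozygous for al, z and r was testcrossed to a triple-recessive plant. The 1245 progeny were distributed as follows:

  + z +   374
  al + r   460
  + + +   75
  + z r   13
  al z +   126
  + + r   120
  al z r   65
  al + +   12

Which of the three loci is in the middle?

The two most frequent reciprocal classes, al + r and + z +, are the parental types, so the F1 was al + r / + z +.
The two rarest classes, al + + and + z r, are the double crossovers. Comparing them with the parentals, only the r allele has switched, so r is the middle locus and the order is z – r – al.

r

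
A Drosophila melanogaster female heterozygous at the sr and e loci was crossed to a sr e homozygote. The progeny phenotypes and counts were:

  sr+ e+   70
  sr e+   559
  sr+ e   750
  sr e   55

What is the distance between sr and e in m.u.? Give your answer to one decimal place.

8.7 m.u.

The two most frequent classes, sr+ e (750) and sr e+ (559), are the parental types, so the F1 was sr+ e / sr e+.
The recombinant classes are sr+ e+ and sr e: 70 + 55 = 125.
Recombination frequency = 125/1434 = 0.0872 ≈ 8.7%, i.e. 8.7 m.u.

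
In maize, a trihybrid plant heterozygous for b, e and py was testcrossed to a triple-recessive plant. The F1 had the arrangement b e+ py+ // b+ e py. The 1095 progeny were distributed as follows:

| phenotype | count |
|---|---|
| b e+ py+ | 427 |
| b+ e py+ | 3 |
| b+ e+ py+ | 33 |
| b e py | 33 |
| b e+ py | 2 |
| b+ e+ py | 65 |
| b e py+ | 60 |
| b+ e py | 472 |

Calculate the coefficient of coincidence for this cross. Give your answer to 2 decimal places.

The two rarest classes, b e+ py and b+ e py+, are the double crossovers. Comparing them with the parentals, only the py allele has switched, so py is the middle locus and the order is b – py – e.
b–py: (66 + 5)/1095 = 0.0648; py–e: (125 + 5)/1095 = 0.1187.
Expected DCO frequency = 0.0648 × 0.1187 ≈ 0.00769; observed = 5/1095 ≈ 0.00457.
Coefficient of coincidence = 0.00457/0.00769 ≈ 0.59.

0.59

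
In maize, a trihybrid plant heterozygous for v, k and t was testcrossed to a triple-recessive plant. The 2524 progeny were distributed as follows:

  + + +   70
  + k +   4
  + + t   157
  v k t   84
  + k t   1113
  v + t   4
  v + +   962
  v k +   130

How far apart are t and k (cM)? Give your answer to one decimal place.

11.7 cM

The two most frequent reciprocal classes, v + + and + k t, are the parental types, so the F1 was v + + / + k t.
The two rarest classes, v + t and + k +, are the double crossovers. Comparing them with the parentals, only the t allele has switched, so t is the middle locus and the order is v – t – k.
Crossovers in the t–k interval produce the single-crossover classes v k + and + + t (130 + 157 = 287) plus the double crossovers (8).
RF(t–k) = (287 + 8) / 2524 = 295/2524 = 0.1169 → 11.7 cM.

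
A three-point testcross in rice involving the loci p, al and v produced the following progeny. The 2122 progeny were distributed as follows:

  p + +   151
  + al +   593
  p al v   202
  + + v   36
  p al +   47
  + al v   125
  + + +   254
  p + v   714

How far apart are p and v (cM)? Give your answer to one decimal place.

16.9 cM

The two most frequent reciprocal classes, + al + and p + v, are the parental types, so the F1 was + al + / p + v.
The two rarest classes, p al + and + + v, are the double crossovers. Comparing them with the parentals, only the p allele has switched, so p is the middle locus and the order is v – p – al.
Crossovers in the v–p interval produce the single-crossover classes + al v and p + + (125 + 151 = 276) plus the double crossovers (83).
RF(v–p) = (276 + 83) / 2122 = 359/2122 = 0.1692 → 16.9 cM.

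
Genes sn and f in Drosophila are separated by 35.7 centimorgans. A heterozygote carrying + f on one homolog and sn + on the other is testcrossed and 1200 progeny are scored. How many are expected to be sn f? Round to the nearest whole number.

214

A map distance of 35.7 centimorgans corresponds to a recombination frequency of 0.357.
The F1 is + f / sn +, so sn f is a recombinant gamete class with expected frequency r/2 = 0.357/2 = 0.1785.
Expected number = 0.1785 × 1200 = 214.20 ≈ 214.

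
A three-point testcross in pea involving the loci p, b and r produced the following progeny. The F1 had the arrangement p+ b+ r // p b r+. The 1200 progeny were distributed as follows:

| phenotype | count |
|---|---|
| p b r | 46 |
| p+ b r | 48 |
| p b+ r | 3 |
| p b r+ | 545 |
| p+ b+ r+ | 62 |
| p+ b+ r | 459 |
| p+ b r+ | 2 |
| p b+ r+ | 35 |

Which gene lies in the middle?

p

The two rarest classes, p b+ r and p+ b r+, are the double crossovers. Comparing them with the parentals, only the p allele has switched, so p is the middle locus and the order is b – p – r.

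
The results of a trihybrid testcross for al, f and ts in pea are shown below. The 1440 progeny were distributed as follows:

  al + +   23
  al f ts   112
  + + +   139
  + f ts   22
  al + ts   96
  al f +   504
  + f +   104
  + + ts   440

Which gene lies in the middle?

The two most frequent reciprocal classes, al f + and + + ts, are the parental types, so the F1 was al f + / + + ts.
The two rarest classes, al + + and + f ts, are the double crossovers. Comparing them with the parentals, only the f allele has switched, so f is the middle locus and the order is al – f – ts.

f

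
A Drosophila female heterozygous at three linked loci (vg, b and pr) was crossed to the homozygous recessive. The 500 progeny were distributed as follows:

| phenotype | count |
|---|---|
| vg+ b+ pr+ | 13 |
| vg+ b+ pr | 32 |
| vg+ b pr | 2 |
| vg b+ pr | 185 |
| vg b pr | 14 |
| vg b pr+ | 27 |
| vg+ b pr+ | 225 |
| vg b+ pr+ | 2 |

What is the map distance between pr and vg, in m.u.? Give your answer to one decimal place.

The two most frequent reciprocal classes, vg+ b pr+ and vg b+ pr, are the parental types, so the F1 was vg+ b pr+ / vg b+ pr.
The two rarest classes, vg+ b pr and vg b+ pr+, are the double crossovers. Comparing them with the parentals, only the pr allele has switched, so pr is the middle locus and the order is vg – pr – b.
Crossovers in the vg–pr interval produce the single-crossover classes vg b pr+ and vg+ b+ pr (27 + 32 = 59) plus the double crossovers (4).
RF(vg–pr) = (59 + 4) / 500 = 63/500 = 0.1260 → 12.6 m.u.

12.6 m.u.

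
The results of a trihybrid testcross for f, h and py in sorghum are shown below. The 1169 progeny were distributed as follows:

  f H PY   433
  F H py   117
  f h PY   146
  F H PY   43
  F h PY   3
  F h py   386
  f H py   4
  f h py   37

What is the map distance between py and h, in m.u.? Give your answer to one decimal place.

23.1 m.u.

The two most frequent reciprocal classes, f H PY and F h py, are the parental types, so the F1 was f H PY / F h py.
The two rarest classes, f H py and F h PY, are the double crossovers. Comparing them with the parentals, only the py allele has switched, so py is the middle locus and the order is f – py – h.
Crossovers in the py–h interval produce the single-crossover classes f h PY and F H py (146 + 117 = 263) plus the double crossovers (7).
RF(py–h) = (263 + 7) / 1169 = 270/1169 = 0.2310 → 23.1 m.u.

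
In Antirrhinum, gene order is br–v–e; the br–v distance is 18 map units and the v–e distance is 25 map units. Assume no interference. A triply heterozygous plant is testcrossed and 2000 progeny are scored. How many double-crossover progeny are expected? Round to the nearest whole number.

Map distances give recombination frequencies of 0.180 and 0.250 for the two intervals.
With no interference, expected double-crossover frequency = 0.180 × 0.250 = 0.04500.
Expected number = 0.04500 × 2000 = 90.00 ≈ 90.

90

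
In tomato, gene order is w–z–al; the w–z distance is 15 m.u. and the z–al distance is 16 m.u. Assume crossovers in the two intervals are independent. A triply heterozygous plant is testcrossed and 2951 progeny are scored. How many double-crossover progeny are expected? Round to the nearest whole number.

71

Map distances give recombination frequencies of 0.150 and 0.160 for the two intervals.
With no interference, expected double-crossover frequency = 0.150 × 0.160 = 0.02400.
Expected number = 0.02400 × 2951 = 70.82 ≈ 71.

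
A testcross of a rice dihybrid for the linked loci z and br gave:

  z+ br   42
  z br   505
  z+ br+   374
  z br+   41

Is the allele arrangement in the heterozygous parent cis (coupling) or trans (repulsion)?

The two most frequent classes are z+ br+ (374) and z br (505); these are the parental (non-recombinant) types.
So the F1 carried z+ br+ on one chromosome and z br on the other — the recessive alleles are on the same chromosome (cis / coupling).

cis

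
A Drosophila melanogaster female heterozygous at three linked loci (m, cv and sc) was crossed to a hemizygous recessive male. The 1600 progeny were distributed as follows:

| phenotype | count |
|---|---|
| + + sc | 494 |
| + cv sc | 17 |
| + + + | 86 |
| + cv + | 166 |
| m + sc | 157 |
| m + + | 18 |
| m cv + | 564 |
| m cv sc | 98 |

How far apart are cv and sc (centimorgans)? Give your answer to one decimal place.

The two most frequent reciprocal classes, + + sc and m cv +, are the parental types, so the F1 was + + sc / m cv +.
The two rarest classes, + cv sc and m + +, are the double crossovers. Comparing them with the parentals, only the cv allele has switched, so cv is the middle locus and the order is sc – cv – m.
Crossovers in the sc–cv interval produce the single-crossover classes + + + and m cv sc (86 + 98 = 184) plus the double crossovers (35).
RF(sc–cv) = (184 + 35) / 1600 = 219/1600 = 0.1369 → 13.7 centimorgans.

13.7 centimorgans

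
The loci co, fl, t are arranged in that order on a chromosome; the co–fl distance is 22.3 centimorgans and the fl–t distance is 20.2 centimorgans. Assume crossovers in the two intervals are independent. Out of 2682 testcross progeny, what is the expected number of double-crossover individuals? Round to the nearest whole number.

Map distances give recombination frequencies of 0.223 and 0.202 for the two intervals.
With no interference, expected double-crossover frequency = 0.223 × 0.202 = 0.04505.
Expected number = 0.04505 × 2682 = 120.81 ≈ 121.

121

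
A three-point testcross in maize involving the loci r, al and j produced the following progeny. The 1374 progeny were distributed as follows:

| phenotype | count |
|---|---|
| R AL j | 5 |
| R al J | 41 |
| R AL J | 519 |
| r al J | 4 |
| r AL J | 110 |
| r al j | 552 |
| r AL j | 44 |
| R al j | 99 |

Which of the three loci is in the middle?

The two most frequent reciprocal classes, r al j and R AL J, are the parental types, so the F1 was r al j / R AL J.
The two rarest classes, r al J and R AL j, are the double crossovers. Comparing them with the parentals, only the j allele has switched, so j is the middle locus and the order is r – j – al.

j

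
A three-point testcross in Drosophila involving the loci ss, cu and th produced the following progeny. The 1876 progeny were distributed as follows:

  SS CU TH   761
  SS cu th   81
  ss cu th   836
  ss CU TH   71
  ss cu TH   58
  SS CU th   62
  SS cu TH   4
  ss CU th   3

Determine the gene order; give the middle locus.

cu

The two most frequent reciprocal classes, ss cu th and SS CU TH, are the parental types, so the F1 was ss cu th / SS CU TH.
The two rarest classes, ss CU th and SS cu TH, are the double crossovers. Comparing them with the parentals, only the cu allele has switched, so cu is the middle locus and the order is th – cu – ss.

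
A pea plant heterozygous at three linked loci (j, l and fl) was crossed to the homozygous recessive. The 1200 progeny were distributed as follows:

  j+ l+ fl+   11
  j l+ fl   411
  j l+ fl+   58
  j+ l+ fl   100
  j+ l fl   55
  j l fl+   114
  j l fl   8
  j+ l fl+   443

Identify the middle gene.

l

The two most frequent reciprocal classes, j l+ fl and j+ l fl+, are the parental types, so the F1 was j l+ fl / j+ l fl+.
The two rarest classes, j l fl and j+ l+ fl+, are the double crossovers. Comparing them with the parentals, only the l allele has switched, so l is the middle locus and the order is j – l – fl.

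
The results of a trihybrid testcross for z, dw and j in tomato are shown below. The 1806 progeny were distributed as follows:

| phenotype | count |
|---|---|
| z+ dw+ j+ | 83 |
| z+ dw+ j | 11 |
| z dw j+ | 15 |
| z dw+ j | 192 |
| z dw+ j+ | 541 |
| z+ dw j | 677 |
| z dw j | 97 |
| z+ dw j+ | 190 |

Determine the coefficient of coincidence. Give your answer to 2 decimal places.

0.56

The two most frequent reciprocal classes, z+ dw j and z dw+ j+, are the parental types, so the F1 was z+ dw j / z dw+ j+.
The two rarest classes, z+ dw+ j and z dw j+, are the double crossovers. Comparing them with the parentals, only the dw allele has switched, so dw is the middle locus and the order is z – dw – j.
z–dw: (180 + 26)/1806 = 0.1141; dw–j: (382 + 26)/1806 = 0.2259.
Expected DCO frequency = 0.1141 × 0.2259 ≈ 0.02578; observed = 26/1806 ≈ 0.01440.
Coefficient of coincidence = 0.01440/0.02578 ≈ 0.56.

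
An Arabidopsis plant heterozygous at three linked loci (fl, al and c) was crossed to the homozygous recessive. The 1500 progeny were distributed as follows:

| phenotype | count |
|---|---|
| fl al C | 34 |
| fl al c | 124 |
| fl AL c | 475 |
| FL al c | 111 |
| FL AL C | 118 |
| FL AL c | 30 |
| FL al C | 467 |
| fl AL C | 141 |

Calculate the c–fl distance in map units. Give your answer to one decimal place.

The two most frequent reciprocal classes, fl AL c and FL al C, are the parental types, so the F1 was fl AL c / FL al C.
The two rarest classes, FL AL c and fl al C, are the double crossovers. Comparing them with the parentals, only the fl allele has switched, so fl is the middle locus and the order is c – fl – al.
Crossovers in the c–fl interval produce the single-crossover classes fl AL C and FL al c (141 + 111 = 252) plus the double crossovers (64).
RF(c–fl) = (252 + 64) / 1500 = 316/1500 = 0.2107 → 21.1 map units.

21.1 map units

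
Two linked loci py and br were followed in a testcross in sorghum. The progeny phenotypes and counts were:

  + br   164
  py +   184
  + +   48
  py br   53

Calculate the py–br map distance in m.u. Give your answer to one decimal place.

22.5 m.u.

The two most frequent classes, + br (164) and py + (184), are the parental types, so the F1 was + br / py +.
The recombinant classes are + + and py br: 48 + 53 = 101.
Recombination frequency = 101/449 = 0.2249 ≈ 22.5%, i.e. 22.5 m.u.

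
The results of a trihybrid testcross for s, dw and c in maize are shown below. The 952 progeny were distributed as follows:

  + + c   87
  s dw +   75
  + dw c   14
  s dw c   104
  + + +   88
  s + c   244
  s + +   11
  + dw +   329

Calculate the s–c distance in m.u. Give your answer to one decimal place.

19.6 m.u.

The two most frequent reciprocal classes, + dw + and s + c, are the parental types, so the F1 was + dw + / s + c.
The two rarest classes, + dw c and s + +, are the double crossovers. Comparing them with the parentals, only the c allele has switched, so c is the middle locus and the order is s – c – dw.
Crossovers in the s–c interval produce the single-crossover classes s dw + and + + c (75 + 87 = 162) plus the double crossovers (25).
RF(s–c) = (162 + 25) / 952 = 187/952 = 0.1964 → 19.6 m.u.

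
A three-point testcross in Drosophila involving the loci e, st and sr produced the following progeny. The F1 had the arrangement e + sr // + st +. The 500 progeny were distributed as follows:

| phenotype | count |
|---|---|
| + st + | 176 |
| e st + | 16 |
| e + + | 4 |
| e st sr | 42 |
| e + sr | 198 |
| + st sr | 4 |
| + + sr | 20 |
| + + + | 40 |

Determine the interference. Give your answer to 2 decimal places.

The two rarest classes, e + + and + st sr, are the double crossovers. Comparing them with the parentals, only the sr allele has switched, so sr is the middle locus and the order is e – sr – st.
e–sr: (36 + 8)/500 = 0.0880; sr–st: (82 + 8)/500 = 0.1800.
Expected DCO frequency = 0.0880 × 0.1800 ≈ 0.01584; observed = 8/500 ≈ 0.01600.
Coefficient of coincidence = 0.01600/0.01584 ≈ 1.01; interference = 1 − 1.01 = -0.01.

-0.01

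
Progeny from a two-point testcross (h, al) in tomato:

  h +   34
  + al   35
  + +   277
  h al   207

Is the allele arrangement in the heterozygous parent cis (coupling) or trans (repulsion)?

The two most frequent classes are + + (277) and h al (207); these are the parental (non-recombinant) types.
So the F1 carried + + on one chromosome and h al on the other — the recessive alleles are on the same chromosome (cis / coupling).

cis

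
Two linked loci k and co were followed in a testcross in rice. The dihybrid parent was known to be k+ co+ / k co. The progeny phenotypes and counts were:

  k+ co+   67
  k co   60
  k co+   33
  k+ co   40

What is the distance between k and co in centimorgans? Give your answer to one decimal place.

36.5 centimorgans

The recombinant classes are k+ co and k co+: 40 + 33 = 73.
Recombination frequency = 73/200 = 0.3650 ≈ 36.5%, i.e. 36.5 centimorgans.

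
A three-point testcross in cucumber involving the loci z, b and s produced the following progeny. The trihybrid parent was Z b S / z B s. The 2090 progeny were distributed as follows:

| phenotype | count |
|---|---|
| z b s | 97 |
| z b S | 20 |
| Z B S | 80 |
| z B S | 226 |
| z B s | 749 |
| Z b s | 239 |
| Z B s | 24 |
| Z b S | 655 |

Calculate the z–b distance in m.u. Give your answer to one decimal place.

The two rarest classes, z b S and Z B s, are the double crossovers. Comparing them with the parentals, only the z allele has switched, so z is the middle locus and the order is b – z – s.
Crossovers in the b–z interval produce the single-crossover classes Z B S and z b s (80 + 97 = 177) plus the double crossovers (44).
RF(b–z) = (177 + 44) / 2090 = 221/2090 = 0.1057 → 10.6 m.u.

10.6 m.u.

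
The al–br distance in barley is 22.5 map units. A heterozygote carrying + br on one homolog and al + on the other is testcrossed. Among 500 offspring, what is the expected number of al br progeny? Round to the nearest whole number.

56

A map distance of 22.5 map units corresponds to a recombination frequency of 0.225.
The F1 is + br / al +, so al br is a recombinant gamete class with expected frequency r/2 = 0.225/2 = 0.1125.
Expected number = 0.1125 × 500 = 56.25 ≈ 56.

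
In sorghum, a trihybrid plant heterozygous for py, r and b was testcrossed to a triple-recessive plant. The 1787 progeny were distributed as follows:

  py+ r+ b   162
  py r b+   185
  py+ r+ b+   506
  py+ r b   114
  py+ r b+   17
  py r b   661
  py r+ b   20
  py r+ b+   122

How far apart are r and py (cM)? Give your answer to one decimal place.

The two most frequent reciprocal classes, py+ r+ b+ and py r b, are the parental types, so the F1 was py+ r+ b+ / py r b.
The two rarest classes, py+ r b+ and py r+ b, are the double crossovers. Comparing them with the parentals, only the r allele has switched, so r is the middle locus and the order is py – r – b.
Crossovers in the py–r interval produce the single-crossover classes py r+ b+ and py+ r b (122 + 114 = 236) plus the double crossovers (37).
RF(py–r) = (236 + 37) / 1787 = 273/1787 = 0.1528 → 15.3 cM.

15.3 cM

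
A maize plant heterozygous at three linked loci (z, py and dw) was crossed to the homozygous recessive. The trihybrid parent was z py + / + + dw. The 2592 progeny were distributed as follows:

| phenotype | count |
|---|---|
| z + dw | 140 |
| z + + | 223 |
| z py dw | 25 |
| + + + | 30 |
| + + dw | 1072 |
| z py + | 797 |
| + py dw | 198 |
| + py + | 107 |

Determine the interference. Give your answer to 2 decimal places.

The two rarest classes, z py dw and + + +, are the double crossovers. Comparing them with the parentals, only the dw allele has switched, so dw is the middle locus and the order is z – dw – py.
z–dw: (247 + 55)/2592 = 0.1165; dw–py: (421 + 55)/2592 = 0.1836.
Expected DCO frequency = 0.1165 × 0.1836 ≈ 0.02139; observed = 55/2592 ≈ 0.02122.
Coefficient of coincidence = 0.02122/0.02139 ≈ 0.99; interference = 1 − 0.99 = 0.01.

0.01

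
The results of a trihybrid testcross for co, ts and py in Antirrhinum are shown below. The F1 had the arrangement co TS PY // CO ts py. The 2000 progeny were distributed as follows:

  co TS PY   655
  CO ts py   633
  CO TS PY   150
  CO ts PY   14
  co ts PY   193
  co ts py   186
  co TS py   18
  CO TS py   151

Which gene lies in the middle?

The two rarest classes, co TS py and CO ts PY, are the double crossovers. Comparing them with the parentals, only the py allele has switched, so py is the middle locus and the order is ts – py – co.

py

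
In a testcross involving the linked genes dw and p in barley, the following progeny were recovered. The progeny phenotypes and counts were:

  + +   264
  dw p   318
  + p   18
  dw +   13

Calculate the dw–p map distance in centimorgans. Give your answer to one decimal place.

5.1 centimorgans

The two most frequent classes, + + (264) and dw p (318), are the parental types, so the F1 was + + / dw p.
The recombinant classes are + p and dw +: 18 + 13 = 31.
Recombination frequency = 31/613 = 0.0506 ≈ 5.1%, i.e. 5.1 centimorgans.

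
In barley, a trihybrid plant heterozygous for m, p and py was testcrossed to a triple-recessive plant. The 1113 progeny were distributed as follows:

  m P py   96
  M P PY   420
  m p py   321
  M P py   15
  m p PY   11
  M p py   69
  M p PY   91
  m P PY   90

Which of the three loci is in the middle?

py

The two most frequent reciprocal classes, M P PY and m p py, are the parental types, so the F1 was M P PY / m p py.
The two rarest classes, M P py and m p PY, are the double crossovers. Comparing them with the parentals, only the py allele has switched, so py is the middle locus and the order is m – py – p.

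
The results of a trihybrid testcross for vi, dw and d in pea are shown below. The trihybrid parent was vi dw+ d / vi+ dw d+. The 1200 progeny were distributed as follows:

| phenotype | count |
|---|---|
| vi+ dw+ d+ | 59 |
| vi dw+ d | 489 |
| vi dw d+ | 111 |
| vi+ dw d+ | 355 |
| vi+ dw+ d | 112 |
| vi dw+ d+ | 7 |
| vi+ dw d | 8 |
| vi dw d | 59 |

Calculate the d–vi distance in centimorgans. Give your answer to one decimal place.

The two rarest classes, vi dw+ d+ and vi+ dw d, are the double crossovers. Comparing them with the parentals, only the d allele has switched, so d is the middle locus and the order is dw – d – vi.
Crossovers in the d–vi interval produce the single-crossover classes vi+ dw+ d and vi dw d+ (112 + 111 = 223) plus the double crossovers (15).
RF(d–vi) = (223 + 15) / 1200 = 238/1200 = 0.1983 → 19.8 centimorgans.

19.8 centimorgans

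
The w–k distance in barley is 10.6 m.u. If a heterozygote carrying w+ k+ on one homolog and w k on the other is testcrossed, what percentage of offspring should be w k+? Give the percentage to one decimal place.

A map distance of 10.6 m.u. corresponds to a recombination frequency of 0.106.
The F1 is w+ k+ / w k, so w k+ is a recombinant gamete class with expected frequency r/2 = 0.106/2 = 0.0530.
That is 0.0530 = 5.3% of the progeny.

5.3%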